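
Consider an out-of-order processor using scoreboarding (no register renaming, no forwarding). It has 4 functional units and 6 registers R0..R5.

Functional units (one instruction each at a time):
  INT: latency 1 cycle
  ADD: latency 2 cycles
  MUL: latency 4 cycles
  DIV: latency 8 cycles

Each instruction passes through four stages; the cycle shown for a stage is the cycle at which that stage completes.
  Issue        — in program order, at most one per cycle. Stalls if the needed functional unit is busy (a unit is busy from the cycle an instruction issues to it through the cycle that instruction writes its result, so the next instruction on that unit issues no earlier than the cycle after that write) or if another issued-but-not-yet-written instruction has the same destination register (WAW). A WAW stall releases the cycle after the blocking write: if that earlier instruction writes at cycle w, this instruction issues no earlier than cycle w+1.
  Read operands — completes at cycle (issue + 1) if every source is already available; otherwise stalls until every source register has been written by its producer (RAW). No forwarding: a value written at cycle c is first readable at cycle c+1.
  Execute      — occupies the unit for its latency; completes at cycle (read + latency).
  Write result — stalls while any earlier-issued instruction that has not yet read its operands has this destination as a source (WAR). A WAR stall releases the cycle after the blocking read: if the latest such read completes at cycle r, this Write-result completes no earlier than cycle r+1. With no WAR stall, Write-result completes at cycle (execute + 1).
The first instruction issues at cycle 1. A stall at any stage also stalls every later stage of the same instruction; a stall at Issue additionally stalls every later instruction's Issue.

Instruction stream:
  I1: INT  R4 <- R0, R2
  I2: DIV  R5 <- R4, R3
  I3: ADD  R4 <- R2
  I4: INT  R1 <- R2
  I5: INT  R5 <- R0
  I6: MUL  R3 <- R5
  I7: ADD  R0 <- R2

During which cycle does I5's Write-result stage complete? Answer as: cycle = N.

t=1  I1 issues→INT
t=2  I1 reads; I2 issues→DIV
t=3  I1 exec-done
t=4  I1 writes R4
t=5  I2 reads; I3 issues→ADD
t=6  I3 reads; I4 issues→INT
t=7  I4 reads
t=8  I3 exec-done; I4 exec-done
t=9  I3 writes R4; I4 writes R1
t=13  I2 exec-done
t=14  I2 writes R5
t=15  I5 issues→INT
t=16  I5 reads; I6 issues→MUL
t=17  I5 exec-done; I7 issues→ADD
t=18  I5 writes R5; I7 reads
t=19  I6 reads
t=20  I7 exec-done
t=21  I7 writes R0
t=23  I6 exec-done
t=24  I6 writes R3

cycle = 18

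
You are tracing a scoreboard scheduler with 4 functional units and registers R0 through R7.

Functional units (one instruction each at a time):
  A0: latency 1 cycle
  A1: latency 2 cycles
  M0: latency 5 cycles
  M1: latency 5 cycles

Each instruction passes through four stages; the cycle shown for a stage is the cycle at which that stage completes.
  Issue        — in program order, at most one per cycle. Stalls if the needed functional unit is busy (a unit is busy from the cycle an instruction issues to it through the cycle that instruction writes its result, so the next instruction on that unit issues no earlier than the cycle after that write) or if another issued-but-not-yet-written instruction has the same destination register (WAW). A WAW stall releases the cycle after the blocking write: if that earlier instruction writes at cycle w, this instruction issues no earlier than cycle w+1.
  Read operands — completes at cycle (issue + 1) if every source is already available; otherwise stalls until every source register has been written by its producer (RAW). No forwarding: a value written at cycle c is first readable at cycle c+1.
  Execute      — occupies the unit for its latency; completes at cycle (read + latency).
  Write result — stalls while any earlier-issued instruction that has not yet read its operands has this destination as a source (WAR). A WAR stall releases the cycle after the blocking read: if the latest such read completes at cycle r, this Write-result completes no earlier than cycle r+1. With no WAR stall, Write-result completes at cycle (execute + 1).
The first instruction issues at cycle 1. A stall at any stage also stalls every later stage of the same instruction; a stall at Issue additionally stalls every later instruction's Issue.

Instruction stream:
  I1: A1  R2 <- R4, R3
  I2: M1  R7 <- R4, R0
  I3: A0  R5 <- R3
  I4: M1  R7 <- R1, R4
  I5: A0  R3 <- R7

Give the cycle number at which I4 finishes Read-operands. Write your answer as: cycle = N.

cycle = 11

1) issue 1, read 2, done 4, write 5
2) issue 2, read 3, done 8, write 9
3) issue 3, read 4, done 5, write 6
4) issue 10, read 11, done 16, write 17  <struct: M1 busy until I2 writes@9>
5) issue 11, read 18, done 19, write 20  <RAW R7: wait I4 write@17>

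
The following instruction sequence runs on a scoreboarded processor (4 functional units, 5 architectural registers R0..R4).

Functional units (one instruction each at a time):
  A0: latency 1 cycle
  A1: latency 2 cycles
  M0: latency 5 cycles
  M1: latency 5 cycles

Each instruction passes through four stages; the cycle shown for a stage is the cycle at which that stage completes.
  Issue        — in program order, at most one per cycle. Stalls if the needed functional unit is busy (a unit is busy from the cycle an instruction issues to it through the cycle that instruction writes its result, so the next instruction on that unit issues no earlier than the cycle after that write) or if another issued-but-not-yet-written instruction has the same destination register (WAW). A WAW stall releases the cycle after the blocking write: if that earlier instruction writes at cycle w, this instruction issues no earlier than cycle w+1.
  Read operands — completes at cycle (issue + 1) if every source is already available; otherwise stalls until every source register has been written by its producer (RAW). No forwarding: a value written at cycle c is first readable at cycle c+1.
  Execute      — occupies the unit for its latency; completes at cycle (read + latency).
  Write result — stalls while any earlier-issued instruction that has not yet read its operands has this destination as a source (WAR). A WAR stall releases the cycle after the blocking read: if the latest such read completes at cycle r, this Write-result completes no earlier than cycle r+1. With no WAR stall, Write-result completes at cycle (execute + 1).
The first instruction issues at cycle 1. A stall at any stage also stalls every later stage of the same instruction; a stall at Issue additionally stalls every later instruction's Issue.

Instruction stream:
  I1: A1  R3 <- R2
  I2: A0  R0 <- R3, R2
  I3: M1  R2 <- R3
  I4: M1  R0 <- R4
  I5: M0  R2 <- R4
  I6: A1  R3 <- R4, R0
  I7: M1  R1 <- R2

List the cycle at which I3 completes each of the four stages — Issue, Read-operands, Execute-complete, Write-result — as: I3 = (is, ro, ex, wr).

I3 = (3, 6, 11, 12)

[1] I1 dispatched to A1
[2] I1 operands ready | I2 dispatched to A0
[3] I3 dispatched to M1
[4] I1 complete
[5] R3←I1
[6] I2 operands ready | I3 operands ready
[7] I2 complete
[8] R0←I2
[11] I3 complete
[12] R2←I3
[13] I4 dispatched to M1
[14] I4 operands ready | I5 dispatched to M0
[15] I5 operands ready | I6 dispatched to A1
[19] I4 complete
[20] R0←I4 | I5 complete
[21] R2←I5 | I6 operands ready | I7 dispatched to M1
[22] I7 operands ready
[23] I6 complete
[24] R3←I6
[27] I7 complete
[28] R1←I7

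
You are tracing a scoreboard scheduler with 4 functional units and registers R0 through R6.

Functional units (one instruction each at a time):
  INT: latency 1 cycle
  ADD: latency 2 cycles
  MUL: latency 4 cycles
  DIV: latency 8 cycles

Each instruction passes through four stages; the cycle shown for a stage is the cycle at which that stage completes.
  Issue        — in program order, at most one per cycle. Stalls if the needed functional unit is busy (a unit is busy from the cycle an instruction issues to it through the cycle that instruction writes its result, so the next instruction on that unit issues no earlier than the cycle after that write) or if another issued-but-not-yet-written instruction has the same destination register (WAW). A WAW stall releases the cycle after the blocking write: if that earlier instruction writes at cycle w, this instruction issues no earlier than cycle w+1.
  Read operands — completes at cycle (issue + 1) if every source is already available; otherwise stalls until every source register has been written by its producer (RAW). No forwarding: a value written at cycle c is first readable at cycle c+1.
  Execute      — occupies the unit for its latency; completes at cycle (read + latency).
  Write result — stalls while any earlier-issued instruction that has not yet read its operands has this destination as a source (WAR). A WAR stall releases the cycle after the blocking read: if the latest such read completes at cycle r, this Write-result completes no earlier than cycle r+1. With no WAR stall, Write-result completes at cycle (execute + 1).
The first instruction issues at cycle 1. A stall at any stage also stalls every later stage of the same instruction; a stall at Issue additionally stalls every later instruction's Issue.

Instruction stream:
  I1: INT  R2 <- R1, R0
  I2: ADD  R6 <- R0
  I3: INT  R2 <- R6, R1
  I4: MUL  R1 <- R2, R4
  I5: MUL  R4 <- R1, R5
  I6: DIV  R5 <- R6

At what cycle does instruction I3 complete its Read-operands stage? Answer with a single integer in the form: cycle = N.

cycle = 7

cycle 1: issue I1 (INT)
cycle 2: I1 read-ops, issue I2 (ADD)
cycle 3: I1 finished on INT, I2 read-ops
cycle 4: I1→R2
cycle 5: I2 finished on ADD, issue I3 (INT)
cycle 6: I2→R6, issue I4 (MUL)
cycle 7: I3 read-ops
cycle 8: I3 finished on INT
cycle 9: I3→R2
cycle 10: I4 read-ops
cycle 14: I4 finished on MUL
cycle 15: I4→R1
cycle 16: issue I5 (MUL)
cycle 17: I5 read-ops, issue I6 (DIV)
cycle 18: I6 read-ops
cycle 21: I5 finished on MUL
cycle 22: I5→R4
cycle 26: I6 finished on DIV
cycle 27: I6→R5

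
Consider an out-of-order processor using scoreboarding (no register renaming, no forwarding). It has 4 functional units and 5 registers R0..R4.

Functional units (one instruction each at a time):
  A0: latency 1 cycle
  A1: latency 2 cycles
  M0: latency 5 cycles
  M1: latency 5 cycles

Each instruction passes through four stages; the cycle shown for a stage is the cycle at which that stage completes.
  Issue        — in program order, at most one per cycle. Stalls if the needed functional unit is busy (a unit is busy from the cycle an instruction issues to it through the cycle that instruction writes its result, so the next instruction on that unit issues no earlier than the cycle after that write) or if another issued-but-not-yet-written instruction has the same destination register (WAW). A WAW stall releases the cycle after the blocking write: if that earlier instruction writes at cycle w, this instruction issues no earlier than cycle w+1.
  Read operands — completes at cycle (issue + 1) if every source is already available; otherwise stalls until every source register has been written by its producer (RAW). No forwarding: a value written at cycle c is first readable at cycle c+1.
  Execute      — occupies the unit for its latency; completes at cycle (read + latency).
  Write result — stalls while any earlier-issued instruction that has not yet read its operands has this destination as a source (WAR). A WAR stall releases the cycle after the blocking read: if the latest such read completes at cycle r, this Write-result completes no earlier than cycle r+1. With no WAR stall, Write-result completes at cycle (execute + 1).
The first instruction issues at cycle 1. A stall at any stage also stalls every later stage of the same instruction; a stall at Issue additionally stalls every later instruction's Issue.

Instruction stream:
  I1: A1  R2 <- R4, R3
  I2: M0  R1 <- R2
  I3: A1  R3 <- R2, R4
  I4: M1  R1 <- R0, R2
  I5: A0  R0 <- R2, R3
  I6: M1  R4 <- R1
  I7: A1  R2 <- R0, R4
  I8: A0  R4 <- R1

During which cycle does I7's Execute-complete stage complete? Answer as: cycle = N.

1) issue 1, read 2, done 4, write 5
2) issue 2, read 6, done 11, write 12  <RAW R2: wait I1 write@5>
3) issue 6, read 7, done 9, write 10  <struct: A1 busy until I1 writes@5>
4) issue 13, read 14, done 19, write 20  <WAW R1: wait I2 write@12>
5) issue 14, read 15, done 16, write 17
6) issue 21, read 22, done 27, write 28  <struct: M1 busy until I4 writes@20>
7) issue 22, read 29, done 31, write 32  <RAW R4: wait I6 write@28>
8) issue 29, read 30, done 31, write 32  <WAW R4: wait I6 write@28>

cycle = 31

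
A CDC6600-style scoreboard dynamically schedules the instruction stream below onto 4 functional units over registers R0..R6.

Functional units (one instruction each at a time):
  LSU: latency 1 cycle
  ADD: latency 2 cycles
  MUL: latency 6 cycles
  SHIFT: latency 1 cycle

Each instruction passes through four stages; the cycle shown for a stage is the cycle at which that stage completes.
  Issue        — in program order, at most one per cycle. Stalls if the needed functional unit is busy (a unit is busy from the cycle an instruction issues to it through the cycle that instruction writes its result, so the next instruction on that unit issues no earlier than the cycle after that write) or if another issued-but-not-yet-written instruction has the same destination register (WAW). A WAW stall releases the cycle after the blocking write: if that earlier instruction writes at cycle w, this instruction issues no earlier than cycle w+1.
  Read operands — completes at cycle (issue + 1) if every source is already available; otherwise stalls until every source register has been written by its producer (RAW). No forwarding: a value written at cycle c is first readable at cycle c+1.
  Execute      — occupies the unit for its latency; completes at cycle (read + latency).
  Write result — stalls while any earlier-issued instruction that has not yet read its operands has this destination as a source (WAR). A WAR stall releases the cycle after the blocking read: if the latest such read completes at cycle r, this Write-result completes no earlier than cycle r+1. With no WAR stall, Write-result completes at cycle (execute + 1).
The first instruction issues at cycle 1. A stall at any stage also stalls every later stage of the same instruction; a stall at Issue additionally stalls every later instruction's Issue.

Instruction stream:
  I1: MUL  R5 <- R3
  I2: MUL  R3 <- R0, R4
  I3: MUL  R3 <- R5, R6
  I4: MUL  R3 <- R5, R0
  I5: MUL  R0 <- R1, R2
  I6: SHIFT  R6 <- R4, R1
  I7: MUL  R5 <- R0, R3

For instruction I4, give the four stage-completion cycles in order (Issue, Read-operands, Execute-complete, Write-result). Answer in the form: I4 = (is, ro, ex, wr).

  I1 | 1 | 2 | 8 | 9
  I2 | 10 | 11 | 17 | 18   struct: MUL busy until I1 writes@9
  I3 | 19 | 20 | 26 | 27   struct: MUL busy until I2 writes@18
  I4 | 28 | 29 | 35 | 36   struct: MUL busy until I3 writes@27
  I5 | 37 | 38 | 44 | 45   struct: MUL busy until I4 writes@36
  I6 | 38 | 39 | 40 | 41
  I7 | 46 | 47 | 53 | 54   struct: MUL busy until I5 writes@45

I4 = (28, 29, 35, 36)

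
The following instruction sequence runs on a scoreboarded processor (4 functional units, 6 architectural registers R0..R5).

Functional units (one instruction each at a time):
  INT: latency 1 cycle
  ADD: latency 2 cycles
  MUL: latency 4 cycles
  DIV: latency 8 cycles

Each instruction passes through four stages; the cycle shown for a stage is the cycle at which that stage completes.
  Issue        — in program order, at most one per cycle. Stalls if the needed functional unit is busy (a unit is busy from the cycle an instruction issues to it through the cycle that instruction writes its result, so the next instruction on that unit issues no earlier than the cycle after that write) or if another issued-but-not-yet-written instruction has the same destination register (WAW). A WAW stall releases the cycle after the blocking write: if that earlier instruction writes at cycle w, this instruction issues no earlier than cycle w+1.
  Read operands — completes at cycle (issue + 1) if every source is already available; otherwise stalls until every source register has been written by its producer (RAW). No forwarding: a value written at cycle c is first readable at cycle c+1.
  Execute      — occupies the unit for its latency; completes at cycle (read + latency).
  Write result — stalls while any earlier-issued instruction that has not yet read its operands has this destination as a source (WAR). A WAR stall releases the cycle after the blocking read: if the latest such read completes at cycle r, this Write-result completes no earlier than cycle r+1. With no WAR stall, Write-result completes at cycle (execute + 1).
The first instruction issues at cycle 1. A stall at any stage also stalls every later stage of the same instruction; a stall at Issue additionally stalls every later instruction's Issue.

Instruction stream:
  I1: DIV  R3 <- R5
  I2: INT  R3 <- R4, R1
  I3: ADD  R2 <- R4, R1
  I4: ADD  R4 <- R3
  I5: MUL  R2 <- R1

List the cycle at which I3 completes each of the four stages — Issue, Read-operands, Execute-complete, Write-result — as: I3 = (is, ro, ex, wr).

I1: IS=1 RO=2 EX=10 WR=11
I2: IS=12 RO=13 EX=14 WR=15  [WAW R3: wait I1 write@11]
I3: IS=13 RO=14 EX=16 WR=17
I4: IS=18 RO=19 EX=21 WR=22  [struct: ADD busy until I3 writes@17]
I5: IS=19 RO=20 EX=24 WR=25

I3 = (13, 14, 16, 17)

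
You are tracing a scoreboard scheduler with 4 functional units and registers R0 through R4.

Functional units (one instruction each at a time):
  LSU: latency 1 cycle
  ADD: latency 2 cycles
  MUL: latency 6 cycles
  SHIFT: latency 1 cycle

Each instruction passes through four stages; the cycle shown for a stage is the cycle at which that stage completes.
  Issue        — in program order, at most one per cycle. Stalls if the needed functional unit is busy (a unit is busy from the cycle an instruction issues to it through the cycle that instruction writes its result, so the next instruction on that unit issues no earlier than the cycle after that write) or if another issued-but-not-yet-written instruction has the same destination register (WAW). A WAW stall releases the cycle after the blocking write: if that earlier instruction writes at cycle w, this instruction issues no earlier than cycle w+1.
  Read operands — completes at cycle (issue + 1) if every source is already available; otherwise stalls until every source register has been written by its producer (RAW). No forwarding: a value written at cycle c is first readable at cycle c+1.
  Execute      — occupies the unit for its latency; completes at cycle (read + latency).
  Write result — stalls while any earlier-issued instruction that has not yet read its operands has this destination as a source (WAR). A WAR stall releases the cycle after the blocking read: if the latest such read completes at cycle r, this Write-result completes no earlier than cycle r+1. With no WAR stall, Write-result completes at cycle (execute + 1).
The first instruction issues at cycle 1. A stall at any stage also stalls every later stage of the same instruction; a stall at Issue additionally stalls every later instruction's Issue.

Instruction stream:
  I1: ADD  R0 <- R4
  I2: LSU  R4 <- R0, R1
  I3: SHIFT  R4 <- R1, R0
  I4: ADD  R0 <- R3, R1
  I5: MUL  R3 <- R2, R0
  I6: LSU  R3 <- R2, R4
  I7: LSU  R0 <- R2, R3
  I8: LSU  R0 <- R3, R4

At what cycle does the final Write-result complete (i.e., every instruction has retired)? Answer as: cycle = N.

cycle = 34

[I1] 1/2/4/5
[I2] 2/6/7/8  (RAW R0: wait I1 write@5)
[I3] 9/10/11/12  (WAW R4: wait I2 write@8)
[I4] 10/11/13/14
[I5] 11/15/21/22  (RAW R0: wait I4 write@14)
[I6] 23/24/25/26  (WAW R3: wait I5 write@22)
[I7] 27/28/29/30  (struct: LSU busy until I6 writes@26)
[I8] 31/32/33/34  (struct: LSU busy until I7 writes@30)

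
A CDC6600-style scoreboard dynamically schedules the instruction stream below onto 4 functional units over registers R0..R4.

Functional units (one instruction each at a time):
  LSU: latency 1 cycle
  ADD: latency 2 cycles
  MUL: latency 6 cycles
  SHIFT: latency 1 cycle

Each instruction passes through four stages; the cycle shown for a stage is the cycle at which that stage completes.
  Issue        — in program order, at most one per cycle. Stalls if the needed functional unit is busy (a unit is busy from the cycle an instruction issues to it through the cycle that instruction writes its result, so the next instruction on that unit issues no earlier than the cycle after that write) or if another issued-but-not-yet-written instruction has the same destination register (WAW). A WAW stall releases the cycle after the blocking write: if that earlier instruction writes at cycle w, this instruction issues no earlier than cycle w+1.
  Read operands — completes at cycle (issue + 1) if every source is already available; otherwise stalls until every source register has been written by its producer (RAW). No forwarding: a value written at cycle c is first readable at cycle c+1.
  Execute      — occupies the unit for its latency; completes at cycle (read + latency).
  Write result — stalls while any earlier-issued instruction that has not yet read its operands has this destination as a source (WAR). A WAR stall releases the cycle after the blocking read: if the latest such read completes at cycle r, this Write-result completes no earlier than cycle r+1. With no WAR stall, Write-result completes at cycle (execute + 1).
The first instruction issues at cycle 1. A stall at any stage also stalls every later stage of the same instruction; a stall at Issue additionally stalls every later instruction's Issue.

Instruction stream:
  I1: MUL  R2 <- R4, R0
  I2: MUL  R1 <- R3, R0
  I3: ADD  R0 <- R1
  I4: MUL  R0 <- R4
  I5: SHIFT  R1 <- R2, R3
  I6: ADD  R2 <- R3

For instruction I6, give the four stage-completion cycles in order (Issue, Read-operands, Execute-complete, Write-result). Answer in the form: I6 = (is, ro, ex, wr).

t=1  I1→MUL
t=2  I1 RO
t=8  I1 EX
t=9  I1 WR R2
t=10  I2→MUL
t=11  I2 RO, I3→ADD
t=17  I2 EX
t=18  I2 WR R1
t=19  I3 RO
t=21  I3 EX
t=22  I3 WR R0
t=23  I4→MUL
t=24  I4 RO, I5→SHIFT
t=25  I5 RO, I6→ADD
t=26  I5 EX, I6 RO
t=27  I5 WR R1
t=28  I6 EX
t=29  I6 WR R2
t=30  I4 EX
t=31  I4 WR R0

I6 = (25, 26, 28, 29)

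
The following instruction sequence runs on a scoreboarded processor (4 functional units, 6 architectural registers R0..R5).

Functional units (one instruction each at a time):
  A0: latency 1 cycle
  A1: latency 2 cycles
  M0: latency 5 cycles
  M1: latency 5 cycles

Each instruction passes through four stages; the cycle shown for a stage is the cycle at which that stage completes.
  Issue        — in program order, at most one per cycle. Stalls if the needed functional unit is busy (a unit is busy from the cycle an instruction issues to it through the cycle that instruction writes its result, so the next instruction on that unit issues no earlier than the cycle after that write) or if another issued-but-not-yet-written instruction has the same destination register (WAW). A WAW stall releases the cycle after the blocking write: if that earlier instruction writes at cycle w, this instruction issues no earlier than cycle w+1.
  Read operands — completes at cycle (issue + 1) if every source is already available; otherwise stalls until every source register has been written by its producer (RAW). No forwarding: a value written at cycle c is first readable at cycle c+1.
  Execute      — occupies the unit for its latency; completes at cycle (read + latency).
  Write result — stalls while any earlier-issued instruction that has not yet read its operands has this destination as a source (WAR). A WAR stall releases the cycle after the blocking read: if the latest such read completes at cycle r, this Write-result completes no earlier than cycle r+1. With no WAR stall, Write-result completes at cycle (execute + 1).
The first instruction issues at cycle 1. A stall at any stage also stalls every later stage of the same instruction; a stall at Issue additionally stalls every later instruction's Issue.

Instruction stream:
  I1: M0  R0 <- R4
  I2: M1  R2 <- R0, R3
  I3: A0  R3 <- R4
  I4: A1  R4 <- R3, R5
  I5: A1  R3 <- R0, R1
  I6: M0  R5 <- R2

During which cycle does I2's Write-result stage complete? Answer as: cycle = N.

I1 -> (1, 2, 7, 8)
I2 -> (2, 9, 14, 15)  // RAW R0: wait I1 write@8
I3 -> (3, 4, 5, 10)  // WAR R3: wait I2 read@9
I4 -> (4, 11, 13, 14)  // RAW R3: wait I3 write@10
I5 -> (15, 16, 18, 19)  // struct: A1 busy until I4 writes@14
I6 -> (16, 17, 22, 23)

cycle = 15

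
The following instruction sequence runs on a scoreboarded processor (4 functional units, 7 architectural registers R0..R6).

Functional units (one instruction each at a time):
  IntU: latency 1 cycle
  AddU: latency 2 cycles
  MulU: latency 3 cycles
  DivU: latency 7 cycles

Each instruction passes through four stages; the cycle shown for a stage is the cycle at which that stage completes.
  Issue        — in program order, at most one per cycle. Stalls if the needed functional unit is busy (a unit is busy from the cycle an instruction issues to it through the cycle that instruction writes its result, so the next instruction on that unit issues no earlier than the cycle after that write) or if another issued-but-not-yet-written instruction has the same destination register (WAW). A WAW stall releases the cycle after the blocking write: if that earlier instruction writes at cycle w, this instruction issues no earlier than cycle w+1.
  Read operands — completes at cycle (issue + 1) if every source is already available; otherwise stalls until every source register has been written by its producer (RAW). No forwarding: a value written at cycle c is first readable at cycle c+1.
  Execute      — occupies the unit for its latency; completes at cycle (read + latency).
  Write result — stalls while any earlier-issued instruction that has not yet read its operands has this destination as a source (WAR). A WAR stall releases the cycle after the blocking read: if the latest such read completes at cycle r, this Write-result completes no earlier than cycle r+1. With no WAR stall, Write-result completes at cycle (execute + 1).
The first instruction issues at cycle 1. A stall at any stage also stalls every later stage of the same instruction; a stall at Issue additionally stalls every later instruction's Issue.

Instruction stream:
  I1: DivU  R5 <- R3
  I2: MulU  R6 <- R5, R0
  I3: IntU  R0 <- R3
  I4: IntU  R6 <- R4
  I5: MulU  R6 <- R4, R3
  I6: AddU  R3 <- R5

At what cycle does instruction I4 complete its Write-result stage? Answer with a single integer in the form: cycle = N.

cycle = 19

I1  is:1  ro:2  ex:9  wr:10
I2  is:2  ro:11  ex:14  wr:15  — RAW R5: wait I1 write@10
I3  is:3  ro:4  ex:5  wr:12  — WAR R0: wait I2 read@11
I4  is:16  ro:17  ex:18  wr:19  — WAW R6: wait I2 write@15
I5  is:20  ro:21  ex:24  wr:25  — WAW R6: wait I4 write@19
I6  is:21  ro:22  ex:24  wr:25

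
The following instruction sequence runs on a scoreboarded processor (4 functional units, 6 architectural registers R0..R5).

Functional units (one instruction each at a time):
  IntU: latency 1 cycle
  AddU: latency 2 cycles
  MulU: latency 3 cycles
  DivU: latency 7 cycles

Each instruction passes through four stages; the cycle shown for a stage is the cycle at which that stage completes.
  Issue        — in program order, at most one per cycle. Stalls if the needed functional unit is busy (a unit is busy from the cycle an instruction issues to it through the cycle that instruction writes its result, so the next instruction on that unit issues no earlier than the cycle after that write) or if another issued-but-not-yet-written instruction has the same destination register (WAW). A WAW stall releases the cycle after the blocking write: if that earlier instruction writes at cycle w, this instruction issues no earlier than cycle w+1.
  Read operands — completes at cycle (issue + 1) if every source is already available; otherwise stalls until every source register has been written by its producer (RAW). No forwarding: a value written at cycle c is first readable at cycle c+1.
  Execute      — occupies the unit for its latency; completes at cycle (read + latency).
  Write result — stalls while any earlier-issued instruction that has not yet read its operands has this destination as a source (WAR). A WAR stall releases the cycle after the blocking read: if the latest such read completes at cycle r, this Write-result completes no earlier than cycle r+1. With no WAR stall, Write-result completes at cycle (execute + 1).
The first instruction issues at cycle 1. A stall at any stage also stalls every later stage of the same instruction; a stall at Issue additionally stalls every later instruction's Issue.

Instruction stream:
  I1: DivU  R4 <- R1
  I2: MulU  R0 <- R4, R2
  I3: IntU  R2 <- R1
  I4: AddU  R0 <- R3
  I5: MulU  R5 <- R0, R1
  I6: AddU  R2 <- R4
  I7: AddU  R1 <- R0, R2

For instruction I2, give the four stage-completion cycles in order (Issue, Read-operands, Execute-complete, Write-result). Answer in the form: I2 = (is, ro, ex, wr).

I2 = (2, 11, 14, 15)

c1: I1 dispatched to DivU
c2: I1 operands ready, I2 dispatched to MulU
c3: I3 dispatched to IntU
c4: I3 operands ready
c5: I3 complete
c9: I1 complete
c10: R4←I1
c11: I2 operands ready
c12: R2←I3
c14: I2 complete
c15: R0←I2
c16: I4 dispatched to AddU
c17: I4 operands ready, I5 dispatched to MulU
c19: I4 complete
c20: R0←I4
c21: I5 operands ready, I6 dispatched to AddU
c22: I6 operands ready
c24: I5 complete, I6 complete
c25: R5←I5, R2←I6
c26: I7 dispatched to AddU
c27: I7 operands ready
c29: I7 complete
c30: R1←I7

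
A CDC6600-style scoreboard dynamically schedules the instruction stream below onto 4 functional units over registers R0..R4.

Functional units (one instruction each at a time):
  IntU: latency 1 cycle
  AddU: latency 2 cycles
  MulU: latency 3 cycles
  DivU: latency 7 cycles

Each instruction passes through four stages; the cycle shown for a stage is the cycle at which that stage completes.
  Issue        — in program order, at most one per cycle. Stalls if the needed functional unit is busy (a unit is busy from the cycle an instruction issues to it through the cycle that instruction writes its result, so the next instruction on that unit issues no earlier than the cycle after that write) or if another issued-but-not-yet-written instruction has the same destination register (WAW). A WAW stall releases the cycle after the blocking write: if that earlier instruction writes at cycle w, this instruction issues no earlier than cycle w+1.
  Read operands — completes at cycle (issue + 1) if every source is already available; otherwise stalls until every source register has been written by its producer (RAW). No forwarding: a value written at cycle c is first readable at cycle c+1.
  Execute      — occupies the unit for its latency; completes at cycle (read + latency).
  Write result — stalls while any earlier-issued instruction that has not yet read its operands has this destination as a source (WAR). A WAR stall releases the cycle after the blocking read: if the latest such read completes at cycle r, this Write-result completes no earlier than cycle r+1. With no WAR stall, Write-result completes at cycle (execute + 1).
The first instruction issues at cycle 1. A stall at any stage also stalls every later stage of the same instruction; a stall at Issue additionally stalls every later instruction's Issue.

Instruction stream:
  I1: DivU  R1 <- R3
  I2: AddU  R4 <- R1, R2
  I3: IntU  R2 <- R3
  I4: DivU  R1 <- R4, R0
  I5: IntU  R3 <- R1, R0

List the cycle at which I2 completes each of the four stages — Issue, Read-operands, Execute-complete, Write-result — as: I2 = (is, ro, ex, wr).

I1: IS=1 RO=2 EX=9 WR=10
I2: IS=2 RO=11 EX=13 WR=14  [RAW R1: wait I1 write@10]
I3: IS=3 RO=4 EX=5 WR=12  [WAR R2: wait I2 read@11]
I4: IS=11 RO=15 EX=22 WR=23  [struct: DivU busy until I1 writes@10; RAW R4: wait I2 write@14]
I5: IS=13 RO=24 EX=25 WR=26  [struct: IntU busy until I3 writes@12; RAW R1: wait I4 write@23]

I2 = (2, 11, 13, 14)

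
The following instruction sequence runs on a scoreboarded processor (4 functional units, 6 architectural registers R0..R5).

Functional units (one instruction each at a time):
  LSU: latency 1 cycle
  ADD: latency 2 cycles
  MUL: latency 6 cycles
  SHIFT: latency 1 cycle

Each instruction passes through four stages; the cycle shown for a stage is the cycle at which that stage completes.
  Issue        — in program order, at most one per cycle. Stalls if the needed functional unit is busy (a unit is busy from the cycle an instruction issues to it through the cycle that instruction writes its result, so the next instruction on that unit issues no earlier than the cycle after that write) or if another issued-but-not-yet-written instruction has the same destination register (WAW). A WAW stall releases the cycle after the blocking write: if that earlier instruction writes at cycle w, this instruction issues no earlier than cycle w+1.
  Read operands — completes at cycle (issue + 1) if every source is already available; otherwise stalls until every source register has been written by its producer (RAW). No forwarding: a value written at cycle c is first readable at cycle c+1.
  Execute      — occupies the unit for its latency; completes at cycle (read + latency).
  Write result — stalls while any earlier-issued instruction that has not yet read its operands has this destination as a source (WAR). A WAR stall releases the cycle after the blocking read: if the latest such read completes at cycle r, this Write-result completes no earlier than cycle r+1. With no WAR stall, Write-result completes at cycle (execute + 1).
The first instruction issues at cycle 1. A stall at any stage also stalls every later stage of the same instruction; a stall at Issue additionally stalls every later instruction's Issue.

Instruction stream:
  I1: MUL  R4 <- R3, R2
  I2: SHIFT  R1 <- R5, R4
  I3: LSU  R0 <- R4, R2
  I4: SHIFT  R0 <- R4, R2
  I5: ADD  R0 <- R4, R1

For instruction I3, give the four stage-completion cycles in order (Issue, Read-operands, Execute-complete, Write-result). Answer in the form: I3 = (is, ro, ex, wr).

I3 = (3, 10, 11, 12)

[1] issue I1 (MUL)
[2] I1 read-ops · issue I2 (SHIFT)
[3] issue I3 (LSU)
[8] I1 finished on MUL
[9] I1→R4
[10] I2 read-ops · I3 read-ops
[11] I2 finished on SHIFT · I3 finished on LSU
[12] I2→R1 · I3→R0
[13] issue I4 (SHIFT)
[14] I4 read-ops
[15] I4 finished on SHIFT
[16] I4→R0
[17] issue I5 (ADD)
[18] I5 read-ops
[20] I5 finished on ADD
[21] I5→R0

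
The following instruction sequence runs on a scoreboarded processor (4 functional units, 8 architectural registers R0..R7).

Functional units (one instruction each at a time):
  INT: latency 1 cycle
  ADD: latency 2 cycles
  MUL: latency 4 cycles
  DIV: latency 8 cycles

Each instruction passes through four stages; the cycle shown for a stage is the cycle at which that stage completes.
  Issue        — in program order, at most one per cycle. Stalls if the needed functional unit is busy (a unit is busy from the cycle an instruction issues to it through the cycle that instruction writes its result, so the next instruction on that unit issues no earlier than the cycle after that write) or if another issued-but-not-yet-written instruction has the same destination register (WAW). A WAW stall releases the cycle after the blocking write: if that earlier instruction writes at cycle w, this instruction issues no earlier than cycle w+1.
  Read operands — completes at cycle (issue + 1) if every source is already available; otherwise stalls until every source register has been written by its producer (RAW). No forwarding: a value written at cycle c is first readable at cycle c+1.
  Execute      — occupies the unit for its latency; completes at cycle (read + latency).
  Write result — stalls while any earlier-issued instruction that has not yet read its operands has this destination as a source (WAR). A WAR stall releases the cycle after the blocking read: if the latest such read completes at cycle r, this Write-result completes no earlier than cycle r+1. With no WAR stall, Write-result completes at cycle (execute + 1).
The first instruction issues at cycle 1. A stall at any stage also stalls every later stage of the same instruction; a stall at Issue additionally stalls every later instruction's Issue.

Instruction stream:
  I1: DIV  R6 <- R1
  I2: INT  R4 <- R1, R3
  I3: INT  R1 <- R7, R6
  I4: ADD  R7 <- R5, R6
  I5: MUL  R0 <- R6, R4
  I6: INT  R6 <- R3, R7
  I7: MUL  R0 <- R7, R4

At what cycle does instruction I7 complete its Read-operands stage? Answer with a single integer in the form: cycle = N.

cycle = 19

1) issue 1, read 2, done 10, write 11
2) issue 2, read 3, done 4, write 5
3) issue 6, read 12, done 13, write 14  <struct: INT busy until I2 writes@5 / RAW R6: wait I1 write@11>
4) issue 7, read 12, done 14, write 15  <RAW R6: wait I1 write@11>
5) issue 8, read 12, done 16, write 17  <RAW R6: wait I1 write@11>
6) issue 15, read 16, done 17, write 18  <struct: INT busy until I3 writes@14>
7) issue 18, read 19, done 23, write 24  <struct: MUL busy until I5 writes@17>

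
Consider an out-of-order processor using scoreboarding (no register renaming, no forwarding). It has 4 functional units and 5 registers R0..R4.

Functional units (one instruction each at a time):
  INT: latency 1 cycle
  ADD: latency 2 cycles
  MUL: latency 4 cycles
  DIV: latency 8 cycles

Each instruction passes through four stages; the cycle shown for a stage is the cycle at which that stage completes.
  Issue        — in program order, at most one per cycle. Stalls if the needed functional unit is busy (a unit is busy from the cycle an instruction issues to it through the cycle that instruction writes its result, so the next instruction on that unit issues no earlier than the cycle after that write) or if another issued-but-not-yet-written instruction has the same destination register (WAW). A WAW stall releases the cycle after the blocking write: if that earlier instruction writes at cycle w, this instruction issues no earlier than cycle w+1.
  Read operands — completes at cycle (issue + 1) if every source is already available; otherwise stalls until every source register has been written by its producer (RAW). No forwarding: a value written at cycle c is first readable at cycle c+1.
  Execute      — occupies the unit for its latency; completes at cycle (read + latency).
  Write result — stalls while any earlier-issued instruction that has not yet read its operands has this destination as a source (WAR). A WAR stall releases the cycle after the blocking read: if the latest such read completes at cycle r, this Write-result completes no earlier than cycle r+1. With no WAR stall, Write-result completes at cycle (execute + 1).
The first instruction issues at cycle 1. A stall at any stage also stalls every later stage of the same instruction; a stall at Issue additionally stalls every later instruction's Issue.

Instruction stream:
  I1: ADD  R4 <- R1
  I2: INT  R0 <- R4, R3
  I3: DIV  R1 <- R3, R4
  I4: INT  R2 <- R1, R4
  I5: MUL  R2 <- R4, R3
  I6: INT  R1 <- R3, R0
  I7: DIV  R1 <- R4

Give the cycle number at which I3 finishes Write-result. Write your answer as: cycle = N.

cycle = 15

1) issue 1, read 2, done 4, write 5
2) issue 2, read 6, done 7, write 8  <RAW R4: wait I1 write@5>
3) issue 3, read 6, done 14, write 15  <RAW R4: wait I1 write@5>
4) issue 9, read 16, done 17, write 18  <struct: INT busy until I2 writes@8 / RAW R1: wait I3 write@15>
5) issue 19, read 20, done 24, write 25  <WAW R2: wait I4 write@18>
6) issue 20, read 21, done 22, write 23
7) issue 24, read 25, done 33, write 34  <WAW R1: wait I6 write@23>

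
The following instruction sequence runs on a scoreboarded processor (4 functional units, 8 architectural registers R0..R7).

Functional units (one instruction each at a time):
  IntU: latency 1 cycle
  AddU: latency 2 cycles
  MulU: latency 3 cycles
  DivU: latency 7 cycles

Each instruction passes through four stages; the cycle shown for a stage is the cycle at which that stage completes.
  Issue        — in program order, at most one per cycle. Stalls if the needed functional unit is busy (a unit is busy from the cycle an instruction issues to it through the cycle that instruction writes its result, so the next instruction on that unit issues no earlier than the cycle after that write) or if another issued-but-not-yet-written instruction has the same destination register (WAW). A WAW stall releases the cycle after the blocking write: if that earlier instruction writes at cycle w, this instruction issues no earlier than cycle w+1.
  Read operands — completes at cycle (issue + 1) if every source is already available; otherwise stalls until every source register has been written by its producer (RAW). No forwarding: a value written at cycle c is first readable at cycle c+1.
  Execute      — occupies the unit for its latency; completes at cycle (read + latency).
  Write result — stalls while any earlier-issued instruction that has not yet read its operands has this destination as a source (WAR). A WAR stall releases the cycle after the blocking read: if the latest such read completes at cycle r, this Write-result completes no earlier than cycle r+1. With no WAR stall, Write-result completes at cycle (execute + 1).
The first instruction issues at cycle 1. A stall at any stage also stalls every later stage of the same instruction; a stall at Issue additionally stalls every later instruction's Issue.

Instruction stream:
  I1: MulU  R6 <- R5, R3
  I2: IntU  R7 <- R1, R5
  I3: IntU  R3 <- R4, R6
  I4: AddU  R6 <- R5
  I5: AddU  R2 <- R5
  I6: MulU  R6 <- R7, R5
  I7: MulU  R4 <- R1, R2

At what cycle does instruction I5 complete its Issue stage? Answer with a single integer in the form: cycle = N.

cycle = 12

c1: I1 issues→MulU
c2: I1 reads · I2 issues→IntU
c3: I2 reads
c4: I2 exec-done
c5: I1 exec-done · I2 writes R7
c6: I1 writes R6 · I3 issues→IntU
c7: I3 reads · I4 issues→AddU
c8: I3 exec-done · I4 reads
c9: I3 writes R3
c10: I4 exec-done
c11: I4 writes R6
c12: I5 issues→AddU
c13: I5 reads · I6 issues→MulU
c14: I6 reads
c15: I5 exec-done
c16: I5 writes R2
c17: I6 exec-done
c18: I6 writes R6
c19: I7 issues→MulU
c20: I7 reads
c23: I7 exec-done
c24: I7 writes R4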